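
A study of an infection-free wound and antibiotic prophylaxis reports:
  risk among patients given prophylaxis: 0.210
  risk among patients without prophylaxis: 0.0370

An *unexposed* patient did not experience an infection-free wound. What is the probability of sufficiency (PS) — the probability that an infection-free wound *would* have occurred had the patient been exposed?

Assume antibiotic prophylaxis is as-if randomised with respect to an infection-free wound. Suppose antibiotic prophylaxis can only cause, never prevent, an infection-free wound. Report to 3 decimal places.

Let p₁ = 0.21, p₀ = 0.037.
Under exogeneity and monotonicity, PS = (p₁ − p₀) / (1 − p₀).
PS = (0.21 − 0.037) / (1 − 0.037) = 0.173 / 0.963 ≈ 0.1796

PS ≈ 0.180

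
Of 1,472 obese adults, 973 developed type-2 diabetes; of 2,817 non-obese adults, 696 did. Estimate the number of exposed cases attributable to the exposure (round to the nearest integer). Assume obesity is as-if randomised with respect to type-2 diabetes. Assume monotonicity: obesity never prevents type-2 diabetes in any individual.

about 609 cases

p₁ = P(outcome | exposed) = 973/1472 = 0.66101
p₀ = P(outcome | unexposed) = 696/2817 = 0.24707
PN = (p₁ − p₀)/p₁ = (0.66101 − 0.24707) / 0.66101 ≈ 0.62622.
Attributable cases ≈ PN × (exposed cases) = 0.62622 × 973 ≈ 609.31.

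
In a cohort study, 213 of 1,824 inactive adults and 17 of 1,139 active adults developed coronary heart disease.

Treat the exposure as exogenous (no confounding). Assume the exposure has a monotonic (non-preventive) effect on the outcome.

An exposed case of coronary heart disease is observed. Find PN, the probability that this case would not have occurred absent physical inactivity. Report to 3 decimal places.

PN ≈ 0.872

p₁ = P(outcome | exposed) = 213/1824 = 0.11678
p₀ = P(outcome | unexposed) = 17/1139 = 0.014925
Under exogeneity and monotonicity, PN = (p₁ − p₀) / p₁.
PN = (0.11678 − 0.014925) / 0.11678 = 0.10185 / 0.11678 ≈ 0.8722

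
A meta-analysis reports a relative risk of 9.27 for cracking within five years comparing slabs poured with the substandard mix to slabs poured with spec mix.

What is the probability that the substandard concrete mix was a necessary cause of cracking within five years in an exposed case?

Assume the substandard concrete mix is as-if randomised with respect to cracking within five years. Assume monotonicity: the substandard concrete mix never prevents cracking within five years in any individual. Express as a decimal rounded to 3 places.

Under exogeneity and monotonicity, PN = (RR − 1) / RR = 1 − 1/RR.
PN = (9.27 − 1) / 9.27 = 8.27 / 9.27 ≈ 0.8921

PN ≈ 0.892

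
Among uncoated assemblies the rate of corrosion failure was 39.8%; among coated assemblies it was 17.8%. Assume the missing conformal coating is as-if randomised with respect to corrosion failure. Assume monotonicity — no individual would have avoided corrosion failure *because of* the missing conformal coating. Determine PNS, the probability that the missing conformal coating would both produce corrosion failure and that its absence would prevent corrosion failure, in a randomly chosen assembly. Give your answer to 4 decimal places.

p₁ = 0.398, p₀ = 0.178.
Under exogeneity and monotonicity, PNS = p₁ − p₀.
PNS = 0.398 − 0.178 = 0.22

PNS ≈ 0.2200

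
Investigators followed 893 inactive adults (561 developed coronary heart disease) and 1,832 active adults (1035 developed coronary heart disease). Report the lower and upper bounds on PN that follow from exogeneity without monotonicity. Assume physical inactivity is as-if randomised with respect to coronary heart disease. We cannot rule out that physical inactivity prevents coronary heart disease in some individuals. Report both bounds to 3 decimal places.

p₁ = P(outcome | exposed) = 561/893 = 0.62822
p₀ = P(outcome | unexposed) = 1035/1832 = 0.56496
Under exogeneity alone the bounds on PN are max{0,(p₁−p₀)/p₁} ≤ PN ≤ min{1,(1−p₀)/p₁}.
  lower = (p₁ − p₀)/p₁ = 0.063263 / 0.62822 ≈ 0.1007
  upper = min{1, (1 − p₀)/p₁} = 0.43504 / 0.62822 ≈ 0.6925

0.101 ≤ PN ≤ 0.693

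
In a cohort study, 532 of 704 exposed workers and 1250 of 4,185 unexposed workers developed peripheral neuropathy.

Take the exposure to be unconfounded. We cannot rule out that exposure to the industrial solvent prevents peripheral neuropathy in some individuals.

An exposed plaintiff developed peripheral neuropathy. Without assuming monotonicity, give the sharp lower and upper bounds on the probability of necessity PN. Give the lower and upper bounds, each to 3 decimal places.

0.605 ≤ PN ≤ 0.928

p₁ = P(outcome | exposed) = 532/704 = 0.75568
p₀ = P(outcome | unexposed) = 1250/4185 = 0.29869
Under exogeneity alone the bounds on PN are max{0,(p₁−p₀)/p₁} ≤ PN ≤ min{1,(1−p₀)/p₁}.
  lower = (p₁ − p₀)/p₁ = 0.457 / 0.75568 ≈ 0.6047
  upper = min{1, (1 − p₀)/p₁} = 0.70131 / 0.75568 ≈ 0.9281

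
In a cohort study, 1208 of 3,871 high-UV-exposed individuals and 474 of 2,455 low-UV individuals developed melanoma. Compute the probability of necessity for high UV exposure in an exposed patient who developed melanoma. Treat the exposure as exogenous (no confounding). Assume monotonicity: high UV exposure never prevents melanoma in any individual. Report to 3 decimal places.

PN ≈ 0.381

p₁ = P(outcome | exposed) = 1208/3871 = 0.31206
p₀ = P(outcome | unexposed) = 474/2455 = 0.19308
Under exogeneity and monotonicity, PN = (p₁ − p₀) / p₁.
PN = (0.31206 − 0.19308) / 0.31206 = 0.11899 / 0.31206 ≈ 0.3813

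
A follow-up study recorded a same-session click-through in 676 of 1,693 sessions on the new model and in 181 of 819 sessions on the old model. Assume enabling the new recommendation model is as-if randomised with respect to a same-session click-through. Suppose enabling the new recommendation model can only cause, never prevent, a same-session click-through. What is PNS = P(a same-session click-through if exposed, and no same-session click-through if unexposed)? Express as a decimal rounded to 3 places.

PNS ≈ 0.178

p₁ = P(outcome | exposed) = 676/1693 = 0.39929
p₀ = P(outcome | unexposed) = 181/819 = 0.221
Under exogeneity and monotonicity, PNS = p₁ − p₀.
PNS = 0.39929 − 0.221 = 0.17829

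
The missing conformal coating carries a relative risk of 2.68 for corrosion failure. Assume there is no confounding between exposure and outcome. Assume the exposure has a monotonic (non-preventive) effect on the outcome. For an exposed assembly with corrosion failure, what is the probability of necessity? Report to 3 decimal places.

PN ≈ 0.627

Under exogeneity and monotonicity, PN = (RR − 1) / RR = 1 − 1/RR.
PN = (2.68 − 1) / 2.68 = 1.68 / 2.68 ≈ 0.6269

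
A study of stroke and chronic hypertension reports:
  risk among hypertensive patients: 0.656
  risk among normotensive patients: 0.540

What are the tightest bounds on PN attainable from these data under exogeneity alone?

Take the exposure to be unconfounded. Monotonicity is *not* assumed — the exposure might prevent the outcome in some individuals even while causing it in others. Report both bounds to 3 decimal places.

0.177 ≤ PN ≤ 0.701

Let p₁ = 0.656, p₀ = 0.54.
Under exogeneity alone the bounds on PN are max{0,(p₁−p₀)/p₁} ≤ PN ≤ min{1,(1−p₀)/p₁}.
  lower = (p₁ − p₀)/p₁ = 0.116 / 0.656 ≈ 0.1768
  upper = min{1, (1 − p₀)/p₁} = 0.46 / 0.656 ≈ 0.7012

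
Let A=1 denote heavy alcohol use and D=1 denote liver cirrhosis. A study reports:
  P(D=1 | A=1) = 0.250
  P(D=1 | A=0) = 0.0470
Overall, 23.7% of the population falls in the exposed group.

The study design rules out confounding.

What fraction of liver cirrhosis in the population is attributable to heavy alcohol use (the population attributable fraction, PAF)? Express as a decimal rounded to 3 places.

PAF ≈ 0.506

Let p₁ = 0.25, p₀ = 0.047.
Overall risk P(Y=1) = π·p₁ + (1−π)·p₀ = 0.237×0.25 + 0.763×0.047 = 0.095111.
Under exogeneity, PAF = [P(Y=1) − p₀] / P(Y=1).
PAF = (0.095111 − 0.047) / 0.095111 ≈ 0.5058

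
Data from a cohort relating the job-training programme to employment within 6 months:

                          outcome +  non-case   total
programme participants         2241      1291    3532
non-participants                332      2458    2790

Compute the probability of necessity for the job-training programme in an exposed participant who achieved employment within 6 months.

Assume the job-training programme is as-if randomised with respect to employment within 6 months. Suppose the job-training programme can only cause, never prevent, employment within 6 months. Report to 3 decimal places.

PN ≈ 0.812

p₁ = P(outcome | exposed) = 2241/3532 = 0.63448
p₀ = P(outcome | unexposed) = 332/2790 = 0.119
Under exogeneity and monotonicity, PN = (p₁ − p₀) / p₁.
PN = (0.63448 − 0.119) / 0.63448 = 0.51549 / 0.63448 ≈ 0.8125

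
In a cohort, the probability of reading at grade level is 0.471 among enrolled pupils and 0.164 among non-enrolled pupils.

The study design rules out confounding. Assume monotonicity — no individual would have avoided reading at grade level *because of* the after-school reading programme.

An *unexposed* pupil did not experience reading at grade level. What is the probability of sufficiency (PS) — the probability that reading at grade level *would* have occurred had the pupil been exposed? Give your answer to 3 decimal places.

Let p₁ = 0.471, p₀ = 0.164.
Under exogeneity and monotonicity, PS = (p₁ − p₀) / (1 − p₀).
PS = (0.471 − 0.164) / (1 − 0.164) = 0.307 / 0.836 ≈ 0.3672

PS ≈ 0.367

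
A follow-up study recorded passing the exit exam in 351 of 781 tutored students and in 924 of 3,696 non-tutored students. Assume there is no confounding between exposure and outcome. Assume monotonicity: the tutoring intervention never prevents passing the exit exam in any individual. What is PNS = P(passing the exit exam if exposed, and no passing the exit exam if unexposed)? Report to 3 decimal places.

p₁ = P(outcome | exposed) = 351/781 = 0.44942
p₀ = P(outcome | unexposed) = 924/3696 = 0.25
Under exogeneity and monotonicity, PNS = p₁ − p₀.
PNS = 0.44942 − 0.25 = 0.19942

PNS ≈ 0.199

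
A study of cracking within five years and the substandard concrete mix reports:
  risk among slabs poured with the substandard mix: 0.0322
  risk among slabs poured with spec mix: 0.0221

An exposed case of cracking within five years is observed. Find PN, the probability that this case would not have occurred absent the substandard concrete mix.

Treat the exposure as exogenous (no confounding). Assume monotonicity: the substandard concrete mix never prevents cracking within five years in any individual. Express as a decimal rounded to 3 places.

PN ≈ 0.314

Let p₁ = 0.0322, p₀ = 0.0221.
Under exogeneity and monotonicity, PN = (p₁ − p₀) / p₁.
PN = (0.0322 − 0.0221) / 0.0322 = 0.0101 / 0.0322 ≈ 0.3137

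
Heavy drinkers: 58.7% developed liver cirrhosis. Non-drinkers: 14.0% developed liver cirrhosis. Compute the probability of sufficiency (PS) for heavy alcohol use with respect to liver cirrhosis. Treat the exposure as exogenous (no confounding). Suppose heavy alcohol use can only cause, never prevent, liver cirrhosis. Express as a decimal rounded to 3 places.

PS ≈ 0.520

p₁ = 0.587, p₀ = 0.14.
Under exogeneity and monotonicity, PS = (p₁ − p₀) / (1 − p₀).
PS = (0.587 − 0.14) / (1 − 0.14) = 0.447 / 0.86 ≈ 0.5198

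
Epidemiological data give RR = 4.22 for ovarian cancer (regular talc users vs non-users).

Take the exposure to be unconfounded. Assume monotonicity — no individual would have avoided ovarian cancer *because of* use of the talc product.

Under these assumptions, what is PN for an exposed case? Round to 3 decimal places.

PN ≈ 0.763

Under exogeneity and monotonicity, PN = (RR − 1) / RR = 1 − 1/RR.
PN = (4.22 − 1) / 4.22 = 3.22 / 4.22 ≈ 0.7630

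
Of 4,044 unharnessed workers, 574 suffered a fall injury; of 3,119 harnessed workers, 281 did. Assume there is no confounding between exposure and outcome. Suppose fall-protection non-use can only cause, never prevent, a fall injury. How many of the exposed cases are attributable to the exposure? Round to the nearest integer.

p₁ = P(outcome | exposed) = 574/4044 = 0.14194
p₀ = P(outcome | unexposed) = 281/3119 = 0.090093
PN = (p₁ − p₀)/p₁ = (0.14194 − 0.090093) / 0.14194 ≈ 0.36527.
Attributable cases ≈ PN × (exposed cases) = 0.36527 × 574 ≈ 209.66.

about 210 cases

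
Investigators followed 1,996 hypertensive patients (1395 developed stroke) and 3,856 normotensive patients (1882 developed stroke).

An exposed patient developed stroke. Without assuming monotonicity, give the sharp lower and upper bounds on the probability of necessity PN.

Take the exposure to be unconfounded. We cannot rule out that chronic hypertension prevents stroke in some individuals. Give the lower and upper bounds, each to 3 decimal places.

p₁ = P(outcome | exposed) = 1395/1996 = 0.6989
p₀ = P(outcome | unexposed) = 1882/3856 = 0.48807
Under exogeneity alone the bounds on PN are max{0,(p₁−p₀)/p₁} ≤ PN ≤ min{1,(1−p₀)/p₁}.
  lower = (p₁ − p₀)/p₁ = 0.21083 / 0.6989 ≈ 0.3017
  upper = min{1, (1 − p₀)/p₁} = 0.51193 / 0.6989 ≈ 0.7325

0.302 ≤ PN ≤ 0.732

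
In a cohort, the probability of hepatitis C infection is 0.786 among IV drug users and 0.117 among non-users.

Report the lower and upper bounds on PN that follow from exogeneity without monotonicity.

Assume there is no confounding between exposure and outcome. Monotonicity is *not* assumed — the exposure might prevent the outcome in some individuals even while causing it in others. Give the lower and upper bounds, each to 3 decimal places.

0.851 ≤ PN ≤ 1.000

Let p₁ = 0.786, p₀ = 0.117.
Under exogeneity alone the bounds on PN are max{0,(p₁−p₀)/p₁} ≤ PN ≤ min{1,(1−p₀)/p₁}.
  lower = (p₁ − p₀)/p₁ = 0.669 / 0.786 ≈ 0.8511
  upper = min{1, (1 − p₀)/p₁} = 0.883 / 0.786 ≈ 1.1234 → capped at 1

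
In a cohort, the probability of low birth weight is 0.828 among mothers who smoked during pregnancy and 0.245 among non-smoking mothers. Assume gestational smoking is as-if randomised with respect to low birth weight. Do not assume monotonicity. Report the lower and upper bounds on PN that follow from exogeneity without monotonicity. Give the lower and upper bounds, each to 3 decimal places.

0.704 ≤ PN ≤ 0.912

Let p₁ = 0.828, p₀ = 0.245.
Under exogeneity alone the bounds on PN are max{0,(p₁−p₀)/p₁} ≤ PN ≤ min{1,(1−p₀)/p₁}.
  lower = (p₁ − p₀)/p₁ = 0.583 / 0.828 ≈ 0.7041
  upper = min{1, (1 − p₀)/p₁} = 0.755 / 0.828 ≈ 0.9118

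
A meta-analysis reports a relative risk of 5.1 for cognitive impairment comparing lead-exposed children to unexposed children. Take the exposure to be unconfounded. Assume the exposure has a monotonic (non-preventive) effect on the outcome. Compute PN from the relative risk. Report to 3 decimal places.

PN ≈ 0.804

Under exogeneity and monotonicity, PN = (RR − 1) / RR = 1 − 1/RR.
PN = (5.1 − 1) / 5.1 = 4.1 / 5.1 ≈ 0.8039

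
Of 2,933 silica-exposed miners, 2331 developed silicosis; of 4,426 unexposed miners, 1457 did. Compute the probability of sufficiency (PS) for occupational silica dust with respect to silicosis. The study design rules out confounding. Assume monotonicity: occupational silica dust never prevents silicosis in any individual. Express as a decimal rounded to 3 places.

PS ≈ 0.694

p₁ = P(outcome | exposed) = 2331/2933 = 0.79475
p₀ = P(outcome | unexposed) = 1457/4426 = 0.32919
Under exogeneity and monotonicity, PS = (p₁ − p₀) / (1 − p₀).
PS = (0.79475 − 0.32919) / (1 − 0.32919) = 0.46556 / 0.67081 ≈ 0.6940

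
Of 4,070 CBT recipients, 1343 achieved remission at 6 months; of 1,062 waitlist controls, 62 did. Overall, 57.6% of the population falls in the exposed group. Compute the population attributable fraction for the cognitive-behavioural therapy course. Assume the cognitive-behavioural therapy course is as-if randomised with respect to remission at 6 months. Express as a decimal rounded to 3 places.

PAF ≈ 0.728

p₁ = P(outcome | exposed) = 1343/4070 = 0.32998
p₀ = P(outcome | unexposed) = 62/1062 = 0.05838
Overall risk P(Y=1) = π·p₁ + (1−π)·p₀ = 0.576×0.32998 + 0.424×0.05838 = 0.21482.
Under exogeneity, PAF = [P(Y=1) − p₀] / P(Y=1).
PAF = (0.21482 − 0.05838) / 0.21482 ≈ 0.7282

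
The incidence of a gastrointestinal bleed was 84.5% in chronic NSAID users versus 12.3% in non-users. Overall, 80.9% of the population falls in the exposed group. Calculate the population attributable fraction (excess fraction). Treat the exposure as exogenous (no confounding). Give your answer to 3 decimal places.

PAF ≈ 0.826

p₁ = 0.845, p₀ = 0.123.
Overall risk P(Y=1) = π·p₁ + (1−π)·p₀ = 0.809×0.845 + 0.191×0.123 = 0.7071.
Under exogeneity, PAF = [P(Y=1) − p₀] / P(Y=1).
PAF = (0.7071 − 0.123) / 0.7071 ≈ 0.8260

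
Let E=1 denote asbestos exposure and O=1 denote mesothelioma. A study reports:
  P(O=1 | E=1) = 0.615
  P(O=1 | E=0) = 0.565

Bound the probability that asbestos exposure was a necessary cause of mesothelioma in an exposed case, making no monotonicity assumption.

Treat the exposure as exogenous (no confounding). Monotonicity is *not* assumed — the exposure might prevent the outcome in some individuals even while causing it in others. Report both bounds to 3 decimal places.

Let p₁ = 0.615, p₀ = 0.565.
Under exogeneity alone the bounds on PN are max{0,(p₁−p₀)/p₁} ≤ PN ≤ min{1,(1−p₀)/p₁}.
  lower = (p₁ − p₀)/p₁ = 0.05 / 0.615 ≈ 0.0813
  upper = min{1, (1 − p₀)/p₁} = 0.435 / 0.615 ≈ 0.7073

0.081 ≤ PN ≤ 0.707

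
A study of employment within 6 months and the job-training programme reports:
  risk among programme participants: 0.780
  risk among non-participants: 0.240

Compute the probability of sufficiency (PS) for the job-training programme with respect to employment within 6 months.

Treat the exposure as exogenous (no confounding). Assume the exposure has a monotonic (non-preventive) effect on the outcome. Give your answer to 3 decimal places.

PS ≈ 0.711

Let p₁ = 0.78, p₀ = 0.24.
Under exogeneity and monotonicity, PS = (p₁ − p₀) / (1 − p₀).
PS = (0.78 − 0.24) / (1 − 0.24) = 0.54 / 0.76 ≈ 0.7105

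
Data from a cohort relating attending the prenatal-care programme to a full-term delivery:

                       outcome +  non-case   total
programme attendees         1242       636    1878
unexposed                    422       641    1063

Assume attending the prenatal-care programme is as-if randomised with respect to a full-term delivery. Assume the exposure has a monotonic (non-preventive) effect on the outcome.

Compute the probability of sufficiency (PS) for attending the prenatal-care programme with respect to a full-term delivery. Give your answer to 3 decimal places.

p₁ = P(outcome | exposed) = 1242/1878 = 0.66134
p₀ = P(outcome | unexposed) = 422/1063 = 0.39699
Under exogeneity and monotonicity, PS = (p₁ − p₀) / (1 − p₀).
PS = (0.66134 − 0.39699) / (1 − 0.39699) = 0.26435 / 0.60301 ≈ 0.4384

PS ≈ 0.438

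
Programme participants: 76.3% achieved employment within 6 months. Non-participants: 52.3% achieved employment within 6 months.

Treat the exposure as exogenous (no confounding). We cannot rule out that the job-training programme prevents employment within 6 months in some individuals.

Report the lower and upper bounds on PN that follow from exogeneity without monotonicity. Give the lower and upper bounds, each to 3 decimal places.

0.315 ≤ PN ≤ 0.625

p₁ = 0.763, p₀ = 0.523.
Under exogeneity alone the bounds on PN are max{0,(p₁−p₀)/p₁} ≤ PN ≤ min{1,(1−p₀)/p₁}.
  lower = (p₁ − p₀)/p₁ = 0.24 / 0.763 ≈ 0.3145
  upper = min{1, (1 − p₀)/p₁} = 0.477 / 0.763 ≈ 0.6252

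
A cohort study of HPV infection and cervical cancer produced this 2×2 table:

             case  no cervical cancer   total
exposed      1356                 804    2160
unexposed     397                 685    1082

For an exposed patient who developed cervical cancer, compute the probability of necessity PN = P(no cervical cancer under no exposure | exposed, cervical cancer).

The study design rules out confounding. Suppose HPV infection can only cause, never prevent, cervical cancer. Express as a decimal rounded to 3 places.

PN ≈ 0.416

p₁ = P(outcome | exposed) = 1356/2160 = 0.62778
p₀ = P(outcome | unexposed) = 397/1082 = 0.36691
Under exogeneity and monotonicity, PN = (p₁ − p₀)/p₁.
PN = (0.62778 − 0.36691) / 0.62778 ≈ 0.4155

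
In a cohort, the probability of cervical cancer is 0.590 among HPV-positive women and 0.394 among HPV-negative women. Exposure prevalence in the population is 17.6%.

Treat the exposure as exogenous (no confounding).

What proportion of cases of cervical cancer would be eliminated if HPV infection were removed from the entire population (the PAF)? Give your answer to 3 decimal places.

PAF ≈ 0.081

Let p₁ = 0.59, p₀ = 0.394.
Overall risk P(Y=1) = π·p₁ + (1−π)·p₀ = 0.176×0.59 + 0.824×0.394 = 0.4285.
Under exogeneity, PAF = [P(Y=1) − p₀] / P(Y=1).
PAF = (0.4285 − 0.394) / 0.4285 ≈ 0.0805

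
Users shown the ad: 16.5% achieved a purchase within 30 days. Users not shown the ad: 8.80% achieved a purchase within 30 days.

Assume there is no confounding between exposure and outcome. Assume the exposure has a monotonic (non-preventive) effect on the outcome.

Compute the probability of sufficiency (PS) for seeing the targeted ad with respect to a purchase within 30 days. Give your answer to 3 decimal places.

PS ≈ 0.084

p₁ = 0.165, p₀ = 0.088.
Under exogeneity and monotonicity, PS = (p₁ − p₀) / (1 − p₀).
PS = (0.165 − 0.088) / (1 − 0.088) = 0.077 / 0.912 ≈ 0.0844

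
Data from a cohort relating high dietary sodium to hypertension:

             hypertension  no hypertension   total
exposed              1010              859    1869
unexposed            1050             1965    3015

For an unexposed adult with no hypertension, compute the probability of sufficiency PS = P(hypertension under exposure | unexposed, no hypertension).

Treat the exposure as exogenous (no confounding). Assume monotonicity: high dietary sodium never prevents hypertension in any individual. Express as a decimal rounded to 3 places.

p₁ = P(outcome | exposed) = 1010/1869 = 0.5404
p₀ = P(outcome | unexposed) = 1050/3015 = 0.34826
Under exogeneity and monotonicity, PS = (p₁ − p₀) / (1 − p₀).
PS = (0.5404 − 0.34826) / (1 − 0.34826) = 0.19214 / 0.65174 ≈ 0.2948

PS ≈ 0.295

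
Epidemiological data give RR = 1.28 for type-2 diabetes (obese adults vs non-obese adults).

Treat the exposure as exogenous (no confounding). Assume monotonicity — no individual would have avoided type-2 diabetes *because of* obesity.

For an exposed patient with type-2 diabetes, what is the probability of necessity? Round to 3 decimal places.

PN ≈ 0.219

Under exogeneity and monotonicity, PN = (RR − 1) / RR = 1 − 1/RR.
PN = (1.28 − 1) / 1.28 = 0.28 / 1.28 ≈ 0.2188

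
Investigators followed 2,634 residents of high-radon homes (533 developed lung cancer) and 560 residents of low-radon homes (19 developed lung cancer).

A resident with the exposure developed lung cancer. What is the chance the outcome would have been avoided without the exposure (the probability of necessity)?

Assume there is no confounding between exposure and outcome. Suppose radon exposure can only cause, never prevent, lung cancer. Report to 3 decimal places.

PN ≈ 0.832

p₁ = P(outcome | exposed) = 533/2634 = 0.20235
p₀ = P(outcome | unexposed) = 19/560 = 0.033929
Under exogeneity and monotonicity, PN = (p₁ − p₀) / p₁.
PN = (0.20235 − 0.033929) / 0.20235 = 0.16843 / 0.20235 ≈ 0.8323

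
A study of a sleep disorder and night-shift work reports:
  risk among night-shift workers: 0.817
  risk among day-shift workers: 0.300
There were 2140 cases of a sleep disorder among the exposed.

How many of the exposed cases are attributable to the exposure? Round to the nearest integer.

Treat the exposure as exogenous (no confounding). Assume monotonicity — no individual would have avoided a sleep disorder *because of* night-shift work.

about 1354 cases

Let p₁ = 0.817, p₀ = 0.3.
PN = (p₁ − p₀)/p₁ = (0.817 − 0.3) / 0.817 ≈ 0.63280.
Attributable cases ≈ PN × (exposed cases) = 0.63280 × 2140 ≈ 1354.20.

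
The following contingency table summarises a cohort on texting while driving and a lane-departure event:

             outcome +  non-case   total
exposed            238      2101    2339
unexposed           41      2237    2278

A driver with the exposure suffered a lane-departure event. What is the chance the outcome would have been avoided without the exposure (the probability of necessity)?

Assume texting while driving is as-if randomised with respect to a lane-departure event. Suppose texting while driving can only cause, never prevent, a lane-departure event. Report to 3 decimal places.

p₁ = P(outcome | exposed) = 238/2339 = 0.10175
p₀ = P(outcome | unexposed) = 41/2278 = 0.017998
Under exogeneity and monotonicity, PN = (p₁ − p₀)/p₁.
PN = (0.10175 − 0.017998) / 0.10175 ≈ 0.8231

PN ≈ 0.823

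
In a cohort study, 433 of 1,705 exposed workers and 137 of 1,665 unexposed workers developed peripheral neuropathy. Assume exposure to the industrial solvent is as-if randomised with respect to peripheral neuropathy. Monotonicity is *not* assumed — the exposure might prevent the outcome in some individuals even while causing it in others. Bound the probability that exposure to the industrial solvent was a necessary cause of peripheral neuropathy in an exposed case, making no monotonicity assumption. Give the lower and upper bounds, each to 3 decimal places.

0.676 ≤ PN ≤ 1.000

p₁ = P(outcome | exposed) = 433/1705 = 0.25396
p₀ = P(outcome | unexposed) = 137/1665 = 0.082282
Under exogeneity alone the bounds on PN are max{0,(p₁−p₀)/p₁} ≤ PN ≤ min{1,(1−p₀)/p₁}.
  lower = (p₁ − p₀)/p₁ = 0.17168 / 0.25396 ≈ 0.6760
  upper = min{1, (1 − p₀)/p₁} = 0.91772 / 0.25396 ≈ 3.6136 → capped at 1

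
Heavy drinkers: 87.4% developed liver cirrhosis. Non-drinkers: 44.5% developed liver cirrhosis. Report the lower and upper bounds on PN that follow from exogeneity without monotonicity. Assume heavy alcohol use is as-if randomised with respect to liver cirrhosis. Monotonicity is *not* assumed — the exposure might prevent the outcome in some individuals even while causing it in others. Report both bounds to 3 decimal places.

0.491 ≤ PN ≤ 0.635

p₁ = 0.874, p₀ = 0.445.
Under exogeneity alone the bounds on PN are max{0,(p₁−p₀)/p₁} ≤ PN ≤ min{1,(1−p₀)/p₁}.
  lower = (p₁ − p₀)/p₁ = 0.429 / 0.874 ≈ 0.4908
  upper = min{1, (1 − p₀)/p₁} = 0.555 / 0.874 ≈ 0.6350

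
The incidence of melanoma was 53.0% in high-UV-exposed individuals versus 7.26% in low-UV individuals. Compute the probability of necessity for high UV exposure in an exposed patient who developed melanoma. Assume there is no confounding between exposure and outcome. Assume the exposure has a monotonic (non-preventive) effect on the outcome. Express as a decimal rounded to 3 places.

p₁ = 0.53, p₀ = 0.0726.
Under exogeneity and monotonicity, PN = (p₁ − p₀) / p₁.
PN = (0.53 − 0.0726) / 0.53 = 0.4574 / 0.53 ≈ 0.8630

PN ≈ 0.863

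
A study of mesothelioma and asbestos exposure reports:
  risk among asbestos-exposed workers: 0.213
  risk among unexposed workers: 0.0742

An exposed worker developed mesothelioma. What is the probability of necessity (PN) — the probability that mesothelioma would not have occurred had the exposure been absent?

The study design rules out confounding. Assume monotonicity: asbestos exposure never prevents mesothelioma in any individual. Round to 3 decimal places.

Let p₁ = 0.213, p₀ = 0.0742.
Under exogeneity and monotonicity, PN = (p₁ − p₀) / p₁.
PN = (0.213 − 0.0742) / 0.213 = 0.1388 / 0.213 ≈ 0.6516

PN ≈ 0.652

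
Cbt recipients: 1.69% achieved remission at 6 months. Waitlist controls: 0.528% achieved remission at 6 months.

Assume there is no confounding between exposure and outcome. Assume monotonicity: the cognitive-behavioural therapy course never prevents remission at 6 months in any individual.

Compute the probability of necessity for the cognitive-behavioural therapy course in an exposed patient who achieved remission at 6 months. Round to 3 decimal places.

PN ≈ 0.688

p₁ = 0.0169, p₀ = 0.00528.
Under exogeneity and monotonicity, PN = (p₁ − p₀) / p₁.
PN = (0.0169 − 0.00528) / 0.0169 = 0.01162 / 0.0169 ≈ 0.6876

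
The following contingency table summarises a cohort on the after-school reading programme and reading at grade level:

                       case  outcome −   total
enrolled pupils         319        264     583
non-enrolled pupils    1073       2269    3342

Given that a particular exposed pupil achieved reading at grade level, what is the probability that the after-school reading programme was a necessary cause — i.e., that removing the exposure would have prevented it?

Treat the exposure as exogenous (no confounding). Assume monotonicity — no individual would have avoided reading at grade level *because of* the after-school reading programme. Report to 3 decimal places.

PN ≈ 0.413

p₁ = P(outcome | exposed) = 319/583 = 0.54717
p₀ = P(outcome | unexposed) = 1073/3342 = 0.32107
Under exogeneity and monotonicity, PN = (p₁ − p₀)/p₁.
PN = (0.54717 − 0.32107) / 0.54717 ≈ 0.4132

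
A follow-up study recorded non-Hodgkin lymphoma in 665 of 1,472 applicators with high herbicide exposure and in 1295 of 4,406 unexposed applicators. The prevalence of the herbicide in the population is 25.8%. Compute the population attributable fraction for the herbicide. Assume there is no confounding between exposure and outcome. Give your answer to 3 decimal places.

p₁ = P(outcome | exposed) = 665/1472 = 0.45177
p₀ = P(outcome | unexposed) = 1295/4406 = 0.29392
Overall risk P(Y=1) = π·p₁ + (1−π)·p₀ = 0.258×0.45177 + 0.742×0.29392 = 0.33464.
Under exogeneity, PAF = [P(Y=1) − p₀] / P(Y=1).
PAF = (0.33464 − 0.29392) / 0.33464 ≈ 0.1217

PAF ≈ 0.122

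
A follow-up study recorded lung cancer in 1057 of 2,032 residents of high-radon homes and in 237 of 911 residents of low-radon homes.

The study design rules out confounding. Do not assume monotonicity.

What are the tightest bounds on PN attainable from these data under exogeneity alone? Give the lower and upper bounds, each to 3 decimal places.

0.500 ≤ PN ≤ 1.000

p₁ = P(outcome | exposed) = 1057/2032 = 0.52018
p₀ = P(outcome | unexposed) = 237/911 = 0.26015
Under exogeneity alone the bounds on PN are max{0,(p₁−p₀)/p₁} ≤ PN ≤ min{1,(1−p₀)/p₁}.
  lower = (p₁ − p₀)/p₁ = 0.26002 / 0.52018 ≈ 0.4999
  upper = min{1, (1 − p₀)/p₁} = 0.73985 / 0.52018 ≈ 1.4223 → capped at 1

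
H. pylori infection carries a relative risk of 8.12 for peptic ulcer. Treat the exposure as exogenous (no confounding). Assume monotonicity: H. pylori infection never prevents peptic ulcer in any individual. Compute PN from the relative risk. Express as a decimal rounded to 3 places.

Under exogeneity and monotonicity, PN = (RR − 1) / RR = 1 − 1/RR.
PN = (8.12 − 1) / 8.12 = 7.12 / 8.12 ≈ 0.8768

PN ≈ 0.877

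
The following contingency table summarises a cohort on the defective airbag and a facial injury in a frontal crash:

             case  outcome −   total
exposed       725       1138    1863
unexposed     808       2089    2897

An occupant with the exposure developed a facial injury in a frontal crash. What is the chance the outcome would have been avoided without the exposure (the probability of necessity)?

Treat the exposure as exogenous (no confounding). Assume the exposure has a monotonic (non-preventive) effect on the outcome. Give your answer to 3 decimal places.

p₁ = P(outcome | exposed) = 725/1863 = 0.38916
p₀ = P(outcome | unexposed) = 808/2897 = 0.27891
Under exogeneity and monotonicity, PN = (p₁ − p₀) / p₁.
PN = (0.38916 − 0.27891) / 0.38916 = 0.11025 / 0.38916 ≈ 0.2833

PN ≈ 0.283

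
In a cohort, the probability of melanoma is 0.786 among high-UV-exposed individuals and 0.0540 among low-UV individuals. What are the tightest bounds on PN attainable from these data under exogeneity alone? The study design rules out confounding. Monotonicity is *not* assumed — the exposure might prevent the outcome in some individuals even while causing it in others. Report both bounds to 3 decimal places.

0.931 ≤ PN ≤ 1.000

Let p₁ = 0.786, p₀ = 0.054.
Under exogeneity alone the bounds on PN are max{0,(p₁−p₀)/p₁} ≤ PN ≤ min{1,(1−p₀)/p₁}.
  lower = (p₁ − p₀)/p₁ = 0.732 / 0.786 ≈ 0.9313
  upper = min{1, (1 − p₀)/p₁} = 0.946 / 0.786 ≈ 1.2036 → capped at 1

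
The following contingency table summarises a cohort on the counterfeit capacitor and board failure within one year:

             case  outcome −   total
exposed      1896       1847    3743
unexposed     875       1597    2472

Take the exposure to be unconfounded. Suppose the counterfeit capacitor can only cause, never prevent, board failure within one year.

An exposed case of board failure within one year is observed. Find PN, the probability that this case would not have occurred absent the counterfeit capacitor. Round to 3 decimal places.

p₁ = P(outcome | exposed) = 1896/3743 = 0.50655
p₀ = P(outcome | unexposed) = 875/2472 = 0.35396
Under exogeneity and monotonicity, PN = (p₁ − p₀) / p₁.
PN = (0.50655 − 0.35396) / 0.50655 = 0.15258 / 0.50655 ≈ 0.3012

PN ≈ 0.301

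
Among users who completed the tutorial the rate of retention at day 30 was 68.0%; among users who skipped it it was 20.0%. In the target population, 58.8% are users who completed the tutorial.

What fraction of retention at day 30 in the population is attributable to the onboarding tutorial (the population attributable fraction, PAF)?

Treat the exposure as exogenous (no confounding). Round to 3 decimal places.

PAF ≈ 0.585

p₁ = 0.68, p₀ = 0.2.
Overall risk P(Y=1) = π·p₁ + (1−π)·p₀ = 0.588×0.68 + 0.412×0.2 = 0.48224.
Under exogeneity, PAF = [P(Y=1) − p₀] / P(Y=1).
PAF = (0.48224 − 0.2) / 0.48224 ≈ 0.5853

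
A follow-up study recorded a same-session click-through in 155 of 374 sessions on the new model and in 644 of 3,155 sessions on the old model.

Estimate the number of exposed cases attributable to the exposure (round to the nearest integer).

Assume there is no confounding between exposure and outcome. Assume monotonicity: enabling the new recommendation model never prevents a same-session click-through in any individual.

p₁ = P(outcome | exposed) = 155/374 = 0.41444
p₀ = P(outcome | unexposed) = 644/3155 = 0.20412
PN = (p₁ − p₀)/p₁ = (0.41444 − 0.20412) / 0.41444 ≈ 0.50748.
Attributable cases ≈ PN × (exposed cases) = 0.50748 × 155 ≈ 78.66.

about 79 cases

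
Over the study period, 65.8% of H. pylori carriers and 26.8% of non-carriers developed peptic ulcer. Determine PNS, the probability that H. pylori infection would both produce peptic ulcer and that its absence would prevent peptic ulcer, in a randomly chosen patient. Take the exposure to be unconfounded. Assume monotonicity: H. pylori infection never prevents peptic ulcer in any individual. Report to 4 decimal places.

PNS ≈ 0.3900

p₁ = 0.658, p₀ = 0.268.
Under exogeneity and monotonicity, PNS = p₁ − p₀.
PNS = 0.658 − 0.268 = 0.39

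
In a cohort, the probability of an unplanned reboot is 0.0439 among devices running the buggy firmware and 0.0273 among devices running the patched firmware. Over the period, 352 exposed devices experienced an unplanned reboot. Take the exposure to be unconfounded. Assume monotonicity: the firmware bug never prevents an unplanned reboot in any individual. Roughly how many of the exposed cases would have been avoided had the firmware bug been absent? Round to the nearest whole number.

about 133 cases

Let p₁ = 0.0439, p₀ = 0.0273.
PN = (p₁ − p₀)/p₁ = (0.0439 − 0.0273) / 0.0439 ≈ 0.37813.
Attributable cases ≈ PN × (exposed cases) = 0.37813 × 352 ≈ 133.10.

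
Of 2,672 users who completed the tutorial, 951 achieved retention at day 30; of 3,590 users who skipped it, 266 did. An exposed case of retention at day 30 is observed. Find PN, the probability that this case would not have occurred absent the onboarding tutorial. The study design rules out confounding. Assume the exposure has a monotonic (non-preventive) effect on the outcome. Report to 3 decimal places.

PN ≈ 0.792

p₁ = P(outcome | exposed) = 951/2672 = 0.35591
p₀ = P(outcome | unexposed) = 266/3590 = 0.074095
Under exogeneity and monotonicity, PN = (p₁ − p₀) / p₁.
PN = (0.35591 − 0.074095) / 0.35591 = 0.28182 / 0.35591 ≈ 0.7918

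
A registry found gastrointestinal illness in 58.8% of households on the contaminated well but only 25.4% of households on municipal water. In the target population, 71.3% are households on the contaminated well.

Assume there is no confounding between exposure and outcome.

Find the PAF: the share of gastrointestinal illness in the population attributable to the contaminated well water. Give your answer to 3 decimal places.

p₁ = 0.588, p₀ = 0.254.
Overall risk P(Y=1) = π·p₁ + (1−π)·p₀ = 0.713×0.588 + 0.287×0.254 = 0.49214.
Under exogeneity, PAF = [P(Y=1) − p₀] / P(Y=1).
PAF = (0.49214 − 0.254) / 0.49214 ≈ 0.4839

PAF ≈ 0.484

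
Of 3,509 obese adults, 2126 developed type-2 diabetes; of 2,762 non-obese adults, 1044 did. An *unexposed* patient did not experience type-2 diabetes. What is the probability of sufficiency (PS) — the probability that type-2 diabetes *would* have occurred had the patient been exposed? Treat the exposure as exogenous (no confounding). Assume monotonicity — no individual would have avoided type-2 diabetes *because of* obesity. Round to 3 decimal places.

p₁ = P(outcome | exposed) = 2126/3509 = 0.60587
p₀ = P(outcome | unexposed) = 1044/2762 = 0.37799
Under exogeneity and monotonicity, PS = (p₁ − p₀) / (1 − p₀).
PS = (0.60587 − 0.37799) / (1 − 0.37799) = 0.22788 / 0.62201 ≈ 0.3664

PS ≈ 0.366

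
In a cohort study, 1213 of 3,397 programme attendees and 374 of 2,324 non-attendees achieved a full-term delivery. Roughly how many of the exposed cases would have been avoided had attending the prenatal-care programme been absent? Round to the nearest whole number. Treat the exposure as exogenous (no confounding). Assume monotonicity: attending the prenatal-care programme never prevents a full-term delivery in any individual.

about 666 cases

p₁ = P(outcome | exposed) = 1213/3397 = 0.35708
p₀ = P(outcome | unexposed) = 374/2324 = 0.16093
PN = (p₁ − p₀)/p₁ = (0.35708 − 0.16093) / 0.35708 ≈ 0.54932.
Attributable cases ≈ PN × (exposed cases) = 0.54932 × 1213 ≈ 666.32.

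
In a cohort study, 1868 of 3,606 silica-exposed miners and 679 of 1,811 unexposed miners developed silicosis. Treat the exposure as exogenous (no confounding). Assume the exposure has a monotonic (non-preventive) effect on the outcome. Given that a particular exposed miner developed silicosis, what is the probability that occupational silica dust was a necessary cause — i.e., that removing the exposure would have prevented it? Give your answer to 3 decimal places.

p₁ = P(outcome | exposed) = 1868/3606 = 0.51803
p₀ = P(outcome | unexposed) = 679/1811 = 0.37493
Under exogeneity and monotonicity, PN = (p₁ − p₀) / p₁.
PN = (0.51803 − 0.37493) / 0.51803 = 0.14309 / 0.51803 ≈ 0.2762

PN ≈ 0.276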